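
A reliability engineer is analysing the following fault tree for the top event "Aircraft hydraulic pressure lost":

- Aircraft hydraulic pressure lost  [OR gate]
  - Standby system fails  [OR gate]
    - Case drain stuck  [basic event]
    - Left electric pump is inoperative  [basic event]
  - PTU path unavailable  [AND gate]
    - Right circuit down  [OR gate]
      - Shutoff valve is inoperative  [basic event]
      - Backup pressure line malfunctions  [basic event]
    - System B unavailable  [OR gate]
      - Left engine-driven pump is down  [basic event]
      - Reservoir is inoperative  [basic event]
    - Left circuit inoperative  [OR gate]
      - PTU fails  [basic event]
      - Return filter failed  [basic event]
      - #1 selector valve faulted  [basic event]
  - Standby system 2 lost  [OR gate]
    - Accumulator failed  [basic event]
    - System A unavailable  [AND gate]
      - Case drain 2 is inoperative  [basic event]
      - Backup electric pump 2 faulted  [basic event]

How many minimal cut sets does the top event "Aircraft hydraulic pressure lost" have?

16

Standby system fails [OR]: union of children's cut sets → 2 cut set(s).
Right circuit down [OR]: union of children's cut sets → 2 cut set(s).
System B unavailable [OR]: union of children's cut sets → 2 cut set(s).
Left circuit inoperative [OR]: union of children's cut sets → 3 cut set(s).
PTU path unavailable [AND]: one cut set from each child combined → 2 × 2 × 3 = 12 cut set(s).
System A unavailable [AND]: one cut set from each child combined → 1 × 1 = 1 cut set(s).
Standby system 2 lost [OR]: union of children's cut sets → 2 cut set(s).
Aircraft hydraulic pressure lost [OR]: union of children's cut sets → 16 cut set(s).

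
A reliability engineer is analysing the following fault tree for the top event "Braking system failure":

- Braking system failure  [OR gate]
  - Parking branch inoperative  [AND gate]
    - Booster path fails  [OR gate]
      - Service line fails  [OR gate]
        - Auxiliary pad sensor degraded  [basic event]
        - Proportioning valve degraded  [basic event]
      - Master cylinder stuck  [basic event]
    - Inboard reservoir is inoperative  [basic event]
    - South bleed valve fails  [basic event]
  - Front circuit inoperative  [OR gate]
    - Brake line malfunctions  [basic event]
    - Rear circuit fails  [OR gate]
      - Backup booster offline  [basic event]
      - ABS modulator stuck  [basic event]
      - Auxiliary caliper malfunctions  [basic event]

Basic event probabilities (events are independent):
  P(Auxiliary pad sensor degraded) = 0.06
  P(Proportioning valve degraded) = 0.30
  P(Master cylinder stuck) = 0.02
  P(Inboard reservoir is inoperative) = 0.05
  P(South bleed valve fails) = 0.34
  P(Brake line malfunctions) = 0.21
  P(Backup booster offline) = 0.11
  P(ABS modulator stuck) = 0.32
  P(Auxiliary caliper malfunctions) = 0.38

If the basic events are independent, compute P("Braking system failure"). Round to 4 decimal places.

0.7054

P(Service line fails) [OR] = 1 − (1−0.06) × (1−0.30) = 0.342000
P(Booster path fails) [OR] = 1 − (1−0.342000) × (1−0.02) = 0.355160
P(Parking branch inoperative) [AND] = 0.355160 × 0.05 × 0.34 = 0.006038
P(Rear circuit fails) [OR] = 1 − (1−0.11) × (1−0.32) × (1−0.38) = 0.624776
P(Front circuit inoperative) [OR] = 1 − (1−0.21) × (1−0.624776) = 0.703573
P(Braking system failure) [OR] = 1 − (1−0.006038) × (1−0.703573) = 0.705363
Rounded to 4 decimal places: P(Braking system failure) ≈ 0.7054.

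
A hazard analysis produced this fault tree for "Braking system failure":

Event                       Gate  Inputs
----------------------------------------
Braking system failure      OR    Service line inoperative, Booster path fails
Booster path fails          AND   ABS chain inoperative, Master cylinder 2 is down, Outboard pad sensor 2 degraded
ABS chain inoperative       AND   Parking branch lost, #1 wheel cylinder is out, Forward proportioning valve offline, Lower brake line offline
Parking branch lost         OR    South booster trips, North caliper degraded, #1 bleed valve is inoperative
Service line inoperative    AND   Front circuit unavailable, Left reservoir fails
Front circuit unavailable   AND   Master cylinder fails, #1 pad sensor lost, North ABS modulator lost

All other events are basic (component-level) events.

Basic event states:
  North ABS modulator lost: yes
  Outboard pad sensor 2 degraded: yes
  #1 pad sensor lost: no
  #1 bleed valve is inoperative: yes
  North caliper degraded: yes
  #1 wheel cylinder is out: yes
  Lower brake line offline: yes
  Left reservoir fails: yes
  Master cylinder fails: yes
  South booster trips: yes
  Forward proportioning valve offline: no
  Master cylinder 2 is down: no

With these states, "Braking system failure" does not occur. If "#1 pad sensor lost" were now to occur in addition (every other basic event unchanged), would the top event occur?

Counterfactual: set "#1 pad sensor lost" to occurred.
Front circuit unavailable [AND]: Master cylinder fails=occurs, #1 pad sensor lost=occurs, North ABS modulator lost=occurs → all inputs occur → occurs.
Service line inoperative [AND]: Front circuit unavailable=occurs, Left reservoir fails=occurs → all inputs occur → occurs.
Parking branch lost [OR]: South booster trips=occurs, North caliper degraded=occurs, #1 bleed valve is inoperative=occurs → at least one input occurs → occurs.
ABS chain inoperative [AND]: Parking branch lost=occurs, #1 wheel cylinder is out=occurs, Forward proportioning valve offline=not, Lower brake line offline=occurs → not all inputs occur → does not occur.
Booster path fails [AND]: ABS chain inoperative=not, Master cylinder 2 is down=not, Outboard pad sensor 2 degraded=occurs → not all inputs occur → does not occur.
Braking system failure [OR]: Service line inoperative=occurs, Booster path fails=not → at least one input occurs → occurs.

Yes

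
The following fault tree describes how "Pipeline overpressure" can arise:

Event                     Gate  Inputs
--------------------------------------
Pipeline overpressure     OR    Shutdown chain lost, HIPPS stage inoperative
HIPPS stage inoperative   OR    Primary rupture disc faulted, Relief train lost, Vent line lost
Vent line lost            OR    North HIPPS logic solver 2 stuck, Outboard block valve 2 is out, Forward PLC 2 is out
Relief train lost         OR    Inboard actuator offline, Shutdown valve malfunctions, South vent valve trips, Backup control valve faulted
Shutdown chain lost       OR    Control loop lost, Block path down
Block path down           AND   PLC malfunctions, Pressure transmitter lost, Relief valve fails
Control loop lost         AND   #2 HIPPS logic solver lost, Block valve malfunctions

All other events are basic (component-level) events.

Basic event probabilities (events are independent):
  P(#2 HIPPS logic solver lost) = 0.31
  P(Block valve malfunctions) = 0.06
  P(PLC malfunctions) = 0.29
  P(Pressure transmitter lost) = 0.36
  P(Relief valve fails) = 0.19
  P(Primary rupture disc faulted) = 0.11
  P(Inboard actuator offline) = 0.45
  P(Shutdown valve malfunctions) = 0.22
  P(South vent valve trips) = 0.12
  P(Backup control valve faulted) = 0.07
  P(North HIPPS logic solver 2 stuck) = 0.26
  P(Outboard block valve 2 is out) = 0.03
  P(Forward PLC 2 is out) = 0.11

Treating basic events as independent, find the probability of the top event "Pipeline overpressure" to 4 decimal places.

P(Control loop lost) [AND] = 0.31 × 0.06 = 0.018600
P(Block path down) [AND] = 0.29 × 0.36 × 0.19 = 0.019836
P(Shutdown chain lost) [OR] = 1 − (1−0.018600) × (1−0.019836) = 0.038067
P(Relief train lost) [OR] = 1 − (1−0.45) × (1−0.22) × (1−0.12) × (1−0.07) = 0.648906
P(Vent line lost) [OR] = 1 − (1−0.26) × (1−0.03) × (1−0.11) = 0.361158
P(HIPPS stage inoperative) [OR] = 1 − (1−0.11) × (1−0.648906) × (1−0.361158) = 0.800379
P(Pipeline overpressure) [OR] = 1 − (1−0.038067) × (1−0.800379) = 0.807978
Rounded to 4 decimal places: P(Pipeline overpressure) ≈ 0.8080.

0.8080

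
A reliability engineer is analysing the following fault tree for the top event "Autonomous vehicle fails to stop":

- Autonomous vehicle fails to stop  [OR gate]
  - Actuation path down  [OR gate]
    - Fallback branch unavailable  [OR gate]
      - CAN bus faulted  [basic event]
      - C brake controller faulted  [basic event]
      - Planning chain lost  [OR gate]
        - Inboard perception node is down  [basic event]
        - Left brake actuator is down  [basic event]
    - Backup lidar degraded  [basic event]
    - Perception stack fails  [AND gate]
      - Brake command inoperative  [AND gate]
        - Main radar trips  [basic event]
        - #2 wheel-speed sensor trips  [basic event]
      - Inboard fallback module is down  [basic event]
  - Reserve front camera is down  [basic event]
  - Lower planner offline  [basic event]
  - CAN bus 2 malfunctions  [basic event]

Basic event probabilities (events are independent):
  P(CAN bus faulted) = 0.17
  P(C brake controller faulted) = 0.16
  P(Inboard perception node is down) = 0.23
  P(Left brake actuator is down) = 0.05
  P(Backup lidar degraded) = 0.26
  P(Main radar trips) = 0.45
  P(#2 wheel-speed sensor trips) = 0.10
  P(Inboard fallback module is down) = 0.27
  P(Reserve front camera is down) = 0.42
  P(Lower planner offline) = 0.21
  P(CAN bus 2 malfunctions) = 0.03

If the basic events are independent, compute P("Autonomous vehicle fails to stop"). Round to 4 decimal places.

0.8343

P(Planning chain lost) [OR] = 1 − (1−0.23) × (1−0.05) = 0.268500
P(Fallback branch unavailable) [OR] = 1 − (1−0.17) × (1−0.16) × (1−0.268500) = 0.489998
P(Brake command inoperative) [AND] = 0.45 × 0.10 = 0.045000
P(Perception stack fails) [AND] = 0.045000 × 0.27 = 0.012150
P(Actuation path down) [OR] = 1 − (1−0.489998) × (1−0.26) × (1−0.012150) = 0.627184
P(Autonomous vehicle fails to stop) [OR] = 1 − (1−0.627184) × (1−0.42) × (1−0.21) × (1−0.03) = 0.834300
Rounded to 4 decimal places: P(Autonomous vehicle fails to stop) ≈ 0.8343.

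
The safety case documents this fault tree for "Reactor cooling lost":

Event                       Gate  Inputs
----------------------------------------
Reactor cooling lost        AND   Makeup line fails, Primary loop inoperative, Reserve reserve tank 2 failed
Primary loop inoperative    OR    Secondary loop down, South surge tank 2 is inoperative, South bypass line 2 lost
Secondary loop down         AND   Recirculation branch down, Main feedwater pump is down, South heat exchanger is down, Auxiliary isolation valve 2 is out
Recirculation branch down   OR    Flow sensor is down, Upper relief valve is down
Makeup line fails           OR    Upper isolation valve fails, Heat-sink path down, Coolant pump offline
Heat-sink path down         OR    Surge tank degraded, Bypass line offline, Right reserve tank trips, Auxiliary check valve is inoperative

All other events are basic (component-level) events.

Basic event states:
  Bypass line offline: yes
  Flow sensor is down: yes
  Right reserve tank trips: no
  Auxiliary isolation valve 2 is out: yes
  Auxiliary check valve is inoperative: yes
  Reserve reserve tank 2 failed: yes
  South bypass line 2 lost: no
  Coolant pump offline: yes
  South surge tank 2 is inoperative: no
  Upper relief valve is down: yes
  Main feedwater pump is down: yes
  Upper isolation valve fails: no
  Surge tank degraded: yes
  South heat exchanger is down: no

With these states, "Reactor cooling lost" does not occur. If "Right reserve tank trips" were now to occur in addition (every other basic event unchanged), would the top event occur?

Counterfactual: set "Right reserve tank trips" to occurred.
Heat-sink path down [OR]: Surge tank degraded=occurs, Bypass line offline=occurs, Right reserve tank trips=occurs, Auxiliary check valve is inoperative=occurs → at least one input occurs → occurs.
Makeup line fails [OR]: Upper isolation valve fails=not, Heat-sink path down=occurs, Coolant pump offline=occurs → at least one input occurs → occurs.
Recirculation branch down [OR]: Flow sensor is down=occurs, Upper relief valve is down=occurs → at least one input occurs → occurs.
Secondary loop down [AND]: Recirculation branch down=occurs, Main feedwater pump is down=occurs, South heat exchanger is down=not, Auxiliary isolation valve 2 is out=occurs → not all inputs occur → does not occur.
Primary loop inoperative [OR]: Secondary loop down=not, South surge tank 2 is inoperative=not, South bypass line 2 lost=not → no input occurs → does not occur.
Reactor cooling lost [AND]: Makeup line fails=occurs, Primary loop inoperative=not, Reserve reserve tank 2 failed=occurs → not all inputs occur → does not occur.

No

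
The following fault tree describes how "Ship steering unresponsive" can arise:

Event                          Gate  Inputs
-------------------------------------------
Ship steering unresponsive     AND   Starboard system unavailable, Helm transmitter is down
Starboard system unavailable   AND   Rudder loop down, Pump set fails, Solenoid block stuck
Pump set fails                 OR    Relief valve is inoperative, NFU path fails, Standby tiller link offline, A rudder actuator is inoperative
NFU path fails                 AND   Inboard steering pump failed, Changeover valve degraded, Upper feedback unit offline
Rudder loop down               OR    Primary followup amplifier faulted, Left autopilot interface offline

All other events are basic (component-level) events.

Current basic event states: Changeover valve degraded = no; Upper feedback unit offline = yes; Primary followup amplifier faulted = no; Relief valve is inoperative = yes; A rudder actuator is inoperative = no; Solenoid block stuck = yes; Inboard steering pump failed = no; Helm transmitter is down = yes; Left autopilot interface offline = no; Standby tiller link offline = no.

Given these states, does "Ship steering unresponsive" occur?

Rudder loop down [OR]: Primary followup amplifier faulted=not, Left autopilot interface offline=not → no input occurs → does not occur.
NFU path fails [AND]: Inboard steering pump failed=not, Changeover valve degraded=not, Upper feedback unit offline=occurs → not all inputs occur → does not occur.
Pump set fails [OR]: Relief valve is inoperative=occurs, NFU path fails=not, Standby tiller link offline=not, A rudder actuator is inoperative=not → at least one input occurs → occurs.
Starboard system unavailable [AND]: Rudder loop down=not, Pump set fails=occurs, Solenoid block stuck=occurs → not all inputs occur → does not occur.
Ship steering unresponsive [AND]: Starboard system unavailable=not, Helm transmitter is down=occurs → not all inputs occur → does not occur.

No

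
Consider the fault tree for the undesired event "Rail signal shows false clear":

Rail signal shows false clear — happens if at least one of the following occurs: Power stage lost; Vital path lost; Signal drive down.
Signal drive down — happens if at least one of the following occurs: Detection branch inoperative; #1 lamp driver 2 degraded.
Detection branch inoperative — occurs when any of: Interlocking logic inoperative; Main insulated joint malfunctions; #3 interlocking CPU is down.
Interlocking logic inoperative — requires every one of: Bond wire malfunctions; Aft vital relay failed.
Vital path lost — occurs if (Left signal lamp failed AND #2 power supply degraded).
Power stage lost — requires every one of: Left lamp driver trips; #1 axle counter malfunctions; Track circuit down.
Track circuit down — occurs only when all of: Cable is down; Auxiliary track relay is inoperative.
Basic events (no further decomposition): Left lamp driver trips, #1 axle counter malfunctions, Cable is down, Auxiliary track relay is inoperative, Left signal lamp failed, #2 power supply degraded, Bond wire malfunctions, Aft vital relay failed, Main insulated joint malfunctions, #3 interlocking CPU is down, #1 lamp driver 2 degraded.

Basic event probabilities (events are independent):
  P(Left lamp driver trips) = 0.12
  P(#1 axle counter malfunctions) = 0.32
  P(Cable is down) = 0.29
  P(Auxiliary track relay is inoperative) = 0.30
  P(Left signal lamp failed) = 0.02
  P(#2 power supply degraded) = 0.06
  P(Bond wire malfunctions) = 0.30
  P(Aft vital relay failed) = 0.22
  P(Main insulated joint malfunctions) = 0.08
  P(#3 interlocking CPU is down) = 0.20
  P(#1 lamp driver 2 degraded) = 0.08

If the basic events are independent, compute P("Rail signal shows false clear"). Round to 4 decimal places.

0.3704

P(Track circuit down) [AND] = 0.29 × 0.30 = 0.087000
P(Power stage lost) [AND] = 0.12 × 0.32 × 0.087000 = 0.003341
P(Vital path lost) [AND] = 0.02 × 0.06 = 0.001200
P(Interlocking logic inoperative) [AND] = 0.30 × 0.22 = 0.066000
P(Detection branch inoperative) [OR] = 1 − (1−0.066000) × (1−0.08) × (1−0.20) = 0.312576
P(Signal drive down) [OR] = 1 − (1−0.312576) × (1−0.08) = 0.367570
P(Rail signal shows false clear) [OR] = 1 − (1−0.003341) × (1−0.001200) × (1−0.367570) = 0.370439
Rounded to 4 decimal places: P(Rail signal shows false clear) ≈ 0.3704.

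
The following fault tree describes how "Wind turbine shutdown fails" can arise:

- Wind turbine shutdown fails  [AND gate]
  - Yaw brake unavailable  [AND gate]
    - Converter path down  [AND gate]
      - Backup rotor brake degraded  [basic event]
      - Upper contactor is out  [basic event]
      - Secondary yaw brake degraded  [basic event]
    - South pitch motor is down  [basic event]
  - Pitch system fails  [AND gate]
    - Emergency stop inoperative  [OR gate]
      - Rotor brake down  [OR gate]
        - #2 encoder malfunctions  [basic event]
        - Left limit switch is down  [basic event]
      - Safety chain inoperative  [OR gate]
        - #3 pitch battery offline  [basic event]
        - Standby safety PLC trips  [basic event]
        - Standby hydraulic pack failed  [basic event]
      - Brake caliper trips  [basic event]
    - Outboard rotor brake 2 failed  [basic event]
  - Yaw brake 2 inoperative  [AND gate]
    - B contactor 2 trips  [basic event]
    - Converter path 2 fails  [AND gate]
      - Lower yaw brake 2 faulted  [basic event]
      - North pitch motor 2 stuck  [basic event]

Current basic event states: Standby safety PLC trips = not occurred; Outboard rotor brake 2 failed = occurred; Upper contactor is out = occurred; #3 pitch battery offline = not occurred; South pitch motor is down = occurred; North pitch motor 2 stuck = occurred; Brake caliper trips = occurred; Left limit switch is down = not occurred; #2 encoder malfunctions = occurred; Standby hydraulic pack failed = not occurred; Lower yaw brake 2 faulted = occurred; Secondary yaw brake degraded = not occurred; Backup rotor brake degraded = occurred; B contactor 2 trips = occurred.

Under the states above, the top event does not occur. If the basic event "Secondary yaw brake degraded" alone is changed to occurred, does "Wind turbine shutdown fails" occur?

Counterfactual: set "Secondary yaw brake degraded" to occurred.
Converter path down [AND]: Backup rotor brake degraded=occurs, Upper contactor is out=occurs, Secondary yaw brake degraded=occurs → all inputs occur → occurs.
Yaw brake unavailable [AND]: Converter path down=occurs, South pitch motor is down=occurs → all inputs occur → occurs.
Rotor brake down [OR]: #2 encoder malfunctions=occurs, Left limit switch is down=not → at least one input occurs → occurs.
Safety chain inoperative [OR]: #3 pitch battery offline=not, Standby safety PLC trips=not, Standby hydraulic pack failed=not → no input occurs → does not occur.
Emergency stop inoperative [OR]: Rotor brake down=occurs, Safety chain inoperative=not, Brake caliper trips=occurs → at least one input occurs → occurs.
Pitch system fails [AND]: Emergency stop inoperative=occurs, Outboard rotor brake 2 failed=occurs → all inputs occur → occurs.
Converter path 2 fails [AND]: Lower yaw brake 2 faulted=occurs, North pitch motor 2 stuck=occurs → all inputs occur → occurs.
Yaw brake 2 inoperative [AND]: B contactor 2 trips=occurs, Converter path 2 fails=occurs → all inputs occur → occurs.
Wind turbine shutdown fails [AND]: Yaw brake unavailable=occurs, Pitch system fails=occurs, Yaw brake 2 inoperative=occurs → all inputs occur → occurs.

Yes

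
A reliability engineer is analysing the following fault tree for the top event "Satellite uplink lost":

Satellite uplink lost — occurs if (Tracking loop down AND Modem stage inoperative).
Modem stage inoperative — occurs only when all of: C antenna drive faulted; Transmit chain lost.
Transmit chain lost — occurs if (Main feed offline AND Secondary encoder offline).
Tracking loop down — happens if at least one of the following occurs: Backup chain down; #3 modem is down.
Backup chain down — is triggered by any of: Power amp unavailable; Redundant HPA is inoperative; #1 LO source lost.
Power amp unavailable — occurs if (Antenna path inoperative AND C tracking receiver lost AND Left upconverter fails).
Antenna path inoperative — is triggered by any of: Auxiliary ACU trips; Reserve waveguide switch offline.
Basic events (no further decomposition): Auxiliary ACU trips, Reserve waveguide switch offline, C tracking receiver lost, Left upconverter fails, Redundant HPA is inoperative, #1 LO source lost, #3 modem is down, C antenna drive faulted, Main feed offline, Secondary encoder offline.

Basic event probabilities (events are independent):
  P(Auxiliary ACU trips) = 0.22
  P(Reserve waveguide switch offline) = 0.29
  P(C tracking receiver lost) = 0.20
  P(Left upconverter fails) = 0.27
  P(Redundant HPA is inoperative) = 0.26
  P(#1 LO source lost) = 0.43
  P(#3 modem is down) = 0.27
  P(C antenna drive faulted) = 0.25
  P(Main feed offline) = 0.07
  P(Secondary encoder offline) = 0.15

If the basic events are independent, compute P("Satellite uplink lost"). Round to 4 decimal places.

P(Antenna path inoperative) [OR] = 1 − (1−0.22) × (1−0.29) = 0.446200
P(Power amp unavailable) [AND] = 0.446200 × 0.20 × 0.27 = 0.024095
P(Backup chain down) [OR] = 1 − (1−0.024095) × (1−0.26) × (1−0.43) = 0.588363
P(Tracking loop down) [OR] = 1 − (1−0.588363) × (1−0.27) = 0.699505
P(Transmit chain lost) [AND] = 0.07 × 0.15 = 0.010500
P(Modem stage inoperative) [AND] = 0.25 × 0.010500 = 0.002625
P(Satellite uplink lost) [AND] = 0.699505 × 0.002625 = 0.001836
Rounded to 4 decimal places: P(Satellite uplink lost) ≈ 0.0018.

0.0018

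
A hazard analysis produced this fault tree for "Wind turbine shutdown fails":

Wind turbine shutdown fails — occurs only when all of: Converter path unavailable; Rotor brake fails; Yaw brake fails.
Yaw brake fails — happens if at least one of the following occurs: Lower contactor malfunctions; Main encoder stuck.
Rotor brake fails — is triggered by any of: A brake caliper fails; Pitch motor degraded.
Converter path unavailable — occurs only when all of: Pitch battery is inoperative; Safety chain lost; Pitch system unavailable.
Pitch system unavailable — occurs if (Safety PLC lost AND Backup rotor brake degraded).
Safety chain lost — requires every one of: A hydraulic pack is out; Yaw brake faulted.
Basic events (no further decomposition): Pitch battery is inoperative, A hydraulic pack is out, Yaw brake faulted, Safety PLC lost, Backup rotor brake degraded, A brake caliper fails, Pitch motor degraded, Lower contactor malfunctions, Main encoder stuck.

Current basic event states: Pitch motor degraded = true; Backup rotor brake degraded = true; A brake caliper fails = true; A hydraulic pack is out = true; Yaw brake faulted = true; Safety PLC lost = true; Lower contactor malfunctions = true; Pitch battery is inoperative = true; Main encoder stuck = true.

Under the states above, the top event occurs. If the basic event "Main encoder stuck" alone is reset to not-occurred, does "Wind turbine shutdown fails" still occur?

Yes

Counterfactual: set "Main encoder stuck" to not occurred.
Safety chain lost [AND]: A hydraulic pack is out=occurs, Yaw brake faulted=occurs → all inputs occur → occurs.
Pitch system unavailable [AND]: Safety PLC lost=occurs, Backup rotor brake degraded=occurs → all inputs occur → occurs.
Converter path unavailable [AND]: Pitch battery is inoperative=occurs, Safety chain lost=occurs, Pitch system unavailable=occurs → all inputs occur → occurs.
Rotor brake fails [OR]: A brake caliper fails=occurs, Pitch motor degraded=occurs → at least one input occurs → occurs.
Yaw brake fails [OR]: Lower contactor malfunctions=occurs, Main encoder stuck=not → at least one input occurs → occurs.
Wind turbine shutdown fails [AND]: Converter path unavailable=occurs, Rotor brake fails=occurs, Yaw brake fails=occurs → all inputs occur → occurs.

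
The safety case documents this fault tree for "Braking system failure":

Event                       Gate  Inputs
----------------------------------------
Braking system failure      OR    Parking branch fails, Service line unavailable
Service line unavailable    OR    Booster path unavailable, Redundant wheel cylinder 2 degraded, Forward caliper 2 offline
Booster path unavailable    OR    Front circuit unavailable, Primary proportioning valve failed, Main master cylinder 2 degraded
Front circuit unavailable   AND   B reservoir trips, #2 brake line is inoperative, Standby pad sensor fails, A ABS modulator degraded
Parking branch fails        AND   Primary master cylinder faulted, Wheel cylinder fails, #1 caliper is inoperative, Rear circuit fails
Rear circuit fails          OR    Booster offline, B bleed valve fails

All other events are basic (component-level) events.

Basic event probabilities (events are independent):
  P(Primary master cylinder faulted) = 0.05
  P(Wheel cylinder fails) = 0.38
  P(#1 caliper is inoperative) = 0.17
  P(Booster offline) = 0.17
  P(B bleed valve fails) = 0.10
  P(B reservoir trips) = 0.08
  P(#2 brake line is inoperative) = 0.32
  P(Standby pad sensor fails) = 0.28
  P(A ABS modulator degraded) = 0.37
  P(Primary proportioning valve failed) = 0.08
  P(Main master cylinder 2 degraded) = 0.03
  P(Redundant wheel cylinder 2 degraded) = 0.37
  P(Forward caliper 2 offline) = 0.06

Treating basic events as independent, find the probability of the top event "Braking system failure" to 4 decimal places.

0.4734

P(Rear circuit fails) [OR] = 1 − (1−0.17) × (1−0.10) = 0.253000
P(Parking branch fails) [AND] = 0.05 × 0.38 × 0.17 × 0.253000 = 0.000817
P(Front circuit unavailable) [AND] = 0.08 × 0.32 × 0.28 × 0.37 = 0.002652
P(Booster path unavailable) [OR] = 1 − (1−0.002652) × (1−0.08) × (1−0.03) = 0.109967
P(Service line unavailable) [OR] = 1 − (1−0.109967) × (1−0.37) × (1−0.06) = 0.472922
P(Braking system failure) [OR] = 1 − (1−0.000817) × (1−0.472922) = 0.473353
Rounded to 4 decimal places: P(Braking system failure) ≈ 0.4734.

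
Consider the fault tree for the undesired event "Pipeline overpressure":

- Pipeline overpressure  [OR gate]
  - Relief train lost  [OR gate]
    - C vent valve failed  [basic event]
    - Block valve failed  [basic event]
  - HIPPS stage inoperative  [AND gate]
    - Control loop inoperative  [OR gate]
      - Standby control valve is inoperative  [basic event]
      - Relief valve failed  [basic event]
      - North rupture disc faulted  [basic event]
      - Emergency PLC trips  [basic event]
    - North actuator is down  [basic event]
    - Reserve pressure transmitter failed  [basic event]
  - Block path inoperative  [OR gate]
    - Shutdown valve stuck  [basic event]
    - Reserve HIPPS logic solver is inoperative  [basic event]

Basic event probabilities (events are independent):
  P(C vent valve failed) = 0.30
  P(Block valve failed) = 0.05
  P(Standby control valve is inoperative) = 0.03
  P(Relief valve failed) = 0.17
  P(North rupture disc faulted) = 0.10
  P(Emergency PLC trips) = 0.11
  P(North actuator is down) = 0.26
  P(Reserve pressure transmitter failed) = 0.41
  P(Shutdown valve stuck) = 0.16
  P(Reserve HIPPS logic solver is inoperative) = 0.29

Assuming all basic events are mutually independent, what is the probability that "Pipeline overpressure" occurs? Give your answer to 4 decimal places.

0.6184

P(Relief train lost) [OR] = 1 − (1−0.30) × (1−0.05) = 0.335000
P(Control loop inoperative) [OR] = 1 − (1−0.03) × (1−0.17) × (1−0.10) × (1−0.11) = 0.355115
P(HIPPS stage inoperative) [AND] = 0.355115 × 0.26 × 0.41 = 0.037855
P(Block path inoperative) [OR] = 1 − (1−0.16) × (1−0.29) = 0.403600
P(Pipeline overpressure) [OR] = 1 − (1−0.335000) × (1−0.037855) × (1−0.403600) = 0.618408
Rounded to 4 decimal places: P(Pipeline overpressure) ≈ 0.6184.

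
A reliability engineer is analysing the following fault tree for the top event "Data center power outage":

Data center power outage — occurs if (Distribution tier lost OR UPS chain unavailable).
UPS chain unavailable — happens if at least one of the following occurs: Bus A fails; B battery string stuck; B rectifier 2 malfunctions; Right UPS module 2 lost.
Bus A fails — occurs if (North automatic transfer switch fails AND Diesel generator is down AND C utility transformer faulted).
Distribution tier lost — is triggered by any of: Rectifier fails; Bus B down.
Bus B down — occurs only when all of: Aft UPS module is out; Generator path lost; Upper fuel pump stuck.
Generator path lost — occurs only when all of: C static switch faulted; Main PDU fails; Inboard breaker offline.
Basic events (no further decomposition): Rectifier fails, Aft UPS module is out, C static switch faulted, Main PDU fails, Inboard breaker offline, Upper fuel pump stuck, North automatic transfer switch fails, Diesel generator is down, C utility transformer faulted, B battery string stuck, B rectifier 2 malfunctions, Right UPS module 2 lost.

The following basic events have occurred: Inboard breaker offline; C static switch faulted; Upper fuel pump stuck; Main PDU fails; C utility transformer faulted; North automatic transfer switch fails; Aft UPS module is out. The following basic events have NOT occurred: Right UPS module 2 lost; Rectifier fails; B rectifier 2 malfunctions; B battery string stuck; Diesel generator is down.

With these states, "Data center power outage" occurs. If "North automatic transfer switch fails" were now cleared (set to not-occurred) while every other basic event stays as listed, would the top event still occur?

Yes

Counterfactual: set "North automatic transfer switch fails" to not occurred.
Generator path lost [AND]: C static switch faulted=occurs, Main PDU fails=occurs, Inboard breaker offline=occurs → all inputs occur → occurs.
Bus B down [AND]: Aft UPS module is out=occurs, Generator path lost=occurs, Upper fuel pump stuck=occurs → all inputs occur → occurs.
Distribution tier lost [OR]: Rectifier fails=not, Bus B down=occurs → at least one input occurs → occurs.
Bus A fails [AND]: North automatic transfer switch fails=not, Diesel generator is down=not, C utility transformer faulted=occurs → not all inputs occur → does not occur.
UPS chain unavailable [OR]: Bus A fails=not, B battery string stuck=not, B rectifier 2 malfunctions=not, Right UPS module 2 lost=not → no input occurs → does not occur.
Data center power outage [OR]: Distribution tier lost=occurs, UPS chain unavailable=not → at least one input occurs → occurs.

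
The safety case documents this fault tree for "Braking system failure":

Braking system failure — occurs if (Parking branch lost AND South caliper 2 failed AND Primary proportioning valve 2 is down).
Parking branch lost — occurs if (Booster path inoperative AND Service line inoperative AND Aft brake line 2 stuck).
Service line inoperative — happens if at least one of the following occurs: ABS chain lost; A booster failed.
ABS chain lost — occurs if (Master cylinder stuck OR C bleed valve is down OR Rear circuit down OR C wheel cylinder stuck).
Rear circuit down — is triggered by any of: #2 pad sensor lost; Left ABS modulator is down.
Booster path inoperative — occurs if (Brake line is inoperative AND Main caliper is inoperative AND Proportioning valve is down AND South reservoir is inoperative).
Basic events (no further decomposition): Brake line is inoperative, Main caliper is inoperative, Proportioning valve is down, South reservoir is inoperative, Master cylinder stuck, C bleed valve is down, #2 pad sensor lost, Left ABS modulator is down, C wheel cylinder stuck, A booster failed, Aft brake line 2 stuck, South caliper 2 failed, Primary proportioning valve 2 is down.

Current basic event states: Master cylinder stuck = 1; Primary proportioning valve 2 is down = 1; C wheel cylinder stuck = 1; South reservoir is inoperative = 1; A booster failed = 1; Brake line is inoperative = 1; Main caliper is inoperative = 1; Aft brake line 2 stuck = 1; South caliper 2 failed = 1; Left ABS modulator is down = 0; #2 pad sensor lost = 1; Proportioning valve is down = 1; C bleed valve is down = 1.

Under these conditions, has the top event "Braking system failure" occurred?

Booster path inoperative [AND]: Brake line is inoperative=occurs, Main caliper is inoperative=occurs, Proportioning valve is down=occurs, South reservoir is inoperative=occurs → all inputs occur → occurs.
Rear circuit down [OR]: #2 pad sensor lost=occurs, Left ABS modulator is down=not → at least one input occurs → occurs.
ABS chain lost [OR]: Master cylinder stuck=occurs, C bleed valve is down=occurs, Rear circuit down=occurs, C wheel cylinder stuck=occurs → at least one input occurs → occurs.
Service line inoperative [OR]: ABS chain lost=occurs, A booster failed=occurs → at least one input occurs → occurs.
Parking branch lost [AND]: Booster path inoperative=occurs, Service line inoperative=occurs, Aft brake line 2 stuck=occurs → all inputs occur → occurs.
Braking system failure [AND]: Parking branch lost=occurs, South caliper 2 failed=occurs, Primary proportioning valve 2 is down=occurs → all inputs occur → occurs.

Yes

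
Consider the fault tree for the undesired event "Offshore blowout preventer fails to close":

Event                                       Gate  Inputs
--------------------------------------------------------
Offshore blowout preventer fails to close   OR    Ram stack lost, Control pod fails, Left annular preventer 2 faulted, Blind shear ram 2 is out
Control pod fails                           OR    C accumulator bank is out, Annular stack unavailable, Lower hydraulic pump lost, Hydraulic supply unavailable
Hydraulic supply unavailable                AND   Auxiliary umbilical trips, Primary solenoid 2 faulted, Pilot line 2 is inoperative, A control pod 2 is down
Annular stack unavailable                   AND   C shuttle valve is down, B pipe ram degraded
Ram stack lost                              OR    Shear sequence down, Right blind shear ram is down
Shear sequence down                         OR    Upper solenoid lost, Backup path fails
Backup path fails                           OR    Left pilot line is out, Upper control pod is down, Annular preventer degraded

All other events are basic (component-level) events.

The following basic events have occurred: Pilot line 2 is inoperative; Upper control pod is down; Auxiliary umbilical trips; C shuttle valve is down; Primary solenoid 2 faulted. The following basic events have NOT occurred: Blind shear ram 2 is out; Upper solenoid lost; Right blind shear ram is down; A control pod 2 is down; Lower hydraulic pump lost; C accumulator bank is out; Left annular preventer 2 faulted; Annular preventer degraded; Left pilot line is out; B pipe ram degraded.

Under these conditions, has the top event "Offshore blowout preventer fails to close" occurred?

Yes

Backup path fails [OR]: Left pilot line is out=not, Upper control pod is down=occurs, Annular preventer degraded=not → at least one input occurs → occurs.
Shear sequence down [OR]: Upper solenoid lost=not, Backup path fails=occurs → at least one input occurs → occurs.
Ram stack lost [OR]: Shear sequence down=occurs, Right blind shear ram is down=not → at least one input occurs → occurs.
Annular stack unavailable [AND]: C shuttle valve is down=occurs, B pipe ram degraded=not → not all inputs occur → does not occur.
Hydraulic supply unavailable [AND]: Auxiliary umbilical trips=occurs, Primary solenoid 2 faulted=occurs, Pilot line 2 is inoperative=occurs, A control pod 2 is down=not → not all inputs occur → does not occur.
Control pod fails [OR]: C accumulator bank is out=not, Annular stack unavailable=not, Lower hydraulic pump lost=not, Hydraulic supply unavailable=not → no input occurs → does not occur.
Offshore blowout preventer fails to close [OR]: Ram stack lost=occurs, Control pod fails=not, Left annular preventer 2 faulted=not, Blind shear ram 2 is out=not → at least one input occurs → occurs.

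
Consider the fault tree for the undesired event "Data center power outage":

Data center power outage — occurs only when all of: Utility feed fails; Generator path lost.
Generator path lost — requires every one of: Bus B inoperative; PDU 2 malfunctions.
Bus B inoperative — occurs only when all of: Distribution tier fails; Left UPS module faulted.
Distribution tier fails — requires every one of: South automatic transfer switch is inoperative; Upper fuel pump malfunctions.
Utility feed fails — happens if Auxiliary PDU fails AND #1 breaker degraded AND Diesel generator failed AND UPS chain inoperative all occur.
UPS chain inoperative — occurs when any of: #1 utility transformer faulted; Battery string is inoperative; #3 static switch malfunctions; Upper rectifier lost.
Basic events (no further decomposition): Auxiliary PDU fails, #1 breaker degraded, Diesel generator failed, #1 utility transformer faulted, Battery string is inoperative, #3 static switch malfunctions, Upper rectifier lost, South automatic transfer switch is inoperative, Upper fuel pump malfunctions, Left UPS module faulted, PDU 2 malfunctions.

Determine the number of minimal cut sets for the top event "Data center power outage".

4

UPS chain inoperative [OR]: union of children's cut sets → 4 cut set(s).
Utility feed fails [AND]: one cut set from each child combined → 1 × 1 × 1 × 4 = 4 cut set(s).
Distribution tier fails [AND]: one cut set from each child combined → 1 × 1 = 1 cut set(s).
Bus B inoperative [AND]: one cut set from each child combined → 1 × 1 = 1 cut set(s).
Generator path lost [AND]: one cut set from each child combined → 1 × 1 = 1 cut set(s).
Data center power outage [AND]: one cut set from each child combined → 4 × 1 = 4 cut set(s).
Minimal cut sets: {#1 breaker degraded, #1 utility transformer faulted, Auxiliary PDU fails, Diesel generator failed, Left UPS module faulted, PDU 2 malfunctions, South automatic transfer switch is inoperative, Upper fuel pump malfunctions}; {#1 breaker degraded, Auxiliary PDU fails, Battery string is inoperative, Diesel generator failed, Left UPS module faulted, PDU 2 malfunctions, South automatic transfer switch is inoperative, Upper fuel pump malfunctions}; {#1 breaker degraded, #3 static switch malfunctions, Auxiliary PDU fails, Diesel generator failed, Left UPS module faulted, PDU 2 malfunctions, South automatic transfer switch is inoperative, Upper fuel pump malfunctions}; {#1 breaker degraded, Auxiliary PDU fails, Diesel generator failed, Left UPS module faulted, PDU 2 malfunctions, South automatic transfer switch is inoperative, Upper fuel pump malfunctions, Upper rectifier lost}.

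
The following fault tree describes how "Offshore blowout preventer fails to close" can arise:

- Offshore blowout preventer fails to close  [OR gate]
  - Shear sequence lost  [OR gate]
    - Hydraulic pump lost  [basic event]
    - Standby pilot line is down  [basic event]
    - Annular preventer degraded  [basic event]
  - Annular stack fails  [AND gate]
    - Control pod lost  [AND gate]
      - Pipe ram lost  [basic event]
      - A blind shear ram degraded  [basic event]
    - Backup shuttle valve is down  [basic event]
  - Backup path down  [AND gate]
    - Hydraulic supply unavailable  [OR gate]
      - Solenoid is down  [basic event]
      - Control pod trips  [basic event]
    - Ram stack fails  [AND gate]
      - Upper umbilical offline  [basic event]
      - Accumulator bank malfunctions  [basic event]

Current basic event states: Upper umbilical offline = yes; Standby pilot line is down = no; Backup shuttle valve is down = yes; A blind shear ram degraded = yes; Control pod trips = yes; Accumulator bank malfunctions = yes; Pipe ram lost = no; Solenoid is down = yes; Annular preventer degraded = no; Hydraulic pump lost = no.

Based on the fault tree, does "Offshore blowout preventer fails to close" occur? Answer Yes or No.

Yes

Shear sequence lost [OR]: Hydraulic pump lost=not, Standby pilot line is down=not, Annular preventer degraded=not → no input occurs → does not occur.
Control pod lost [AND]: Pipe ram lost=not, A blind shear ram degraded=occurs → not all inputs occur → does not occur.
Annular stack fails [AND]: Control pod lost=not, Backup shuttle valve is down=occurs → not all inputs occur → does not occur.
Hydraulic supply unavailable [OR]: Solenoid is down=occurs, Control pod trips=occurs → at least one input occurs → occurs.
Ram stack fails [AND]: Upper umbilical offline=occurs, Accumulator bank malfunctions=occurs → all inputs occur → occurs.
Backup path down [AND]: Hydraulic supply unavailable=occurs, Ram stack fails=occurs → all inputs occur → occurs.
Offshore blowout preventer fails to close [OR]: Shear sequence lost=not, Annular stack fails=not, Backup path down=occurs → at least one input occurs → occurs.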